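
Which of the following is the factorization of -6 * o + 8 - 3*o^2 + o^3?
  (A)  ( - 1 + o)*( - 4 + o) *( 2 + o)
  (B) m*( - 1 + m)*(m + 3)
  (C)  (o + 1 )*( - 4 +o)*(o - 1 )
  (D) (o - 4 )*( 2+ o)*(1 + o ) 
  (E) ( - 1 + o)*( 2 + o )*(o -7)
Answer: A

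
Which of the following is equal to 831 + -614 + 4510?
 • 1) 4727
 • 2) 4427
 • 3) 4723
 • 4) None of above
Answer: 1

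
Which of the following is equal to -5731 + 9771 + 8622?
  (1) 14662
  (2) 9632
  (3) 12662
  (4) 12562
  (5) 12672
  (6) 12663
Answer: 3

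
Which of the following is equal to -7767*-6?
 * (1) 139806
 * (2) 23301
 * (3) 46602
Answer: 3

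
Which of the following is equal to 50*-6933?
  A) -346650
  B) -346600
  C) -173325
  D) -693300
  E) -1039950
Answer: A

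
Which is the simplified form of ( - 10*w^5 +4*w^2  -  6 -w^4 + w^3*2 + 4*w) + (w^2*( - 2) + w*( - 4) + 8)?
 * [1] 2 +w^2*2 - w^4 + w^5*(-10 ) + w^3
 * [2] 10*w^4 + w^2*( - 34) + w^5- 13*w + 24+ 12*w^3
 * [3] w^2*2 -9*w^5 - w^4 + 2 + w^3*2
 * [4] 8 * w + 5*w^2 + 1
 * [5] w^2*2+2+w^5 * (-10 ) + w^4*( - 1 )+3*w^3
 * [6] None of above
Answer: 6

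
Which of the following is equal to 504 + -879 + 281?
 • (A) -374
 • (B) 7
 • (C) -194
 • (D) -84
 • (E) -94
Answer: E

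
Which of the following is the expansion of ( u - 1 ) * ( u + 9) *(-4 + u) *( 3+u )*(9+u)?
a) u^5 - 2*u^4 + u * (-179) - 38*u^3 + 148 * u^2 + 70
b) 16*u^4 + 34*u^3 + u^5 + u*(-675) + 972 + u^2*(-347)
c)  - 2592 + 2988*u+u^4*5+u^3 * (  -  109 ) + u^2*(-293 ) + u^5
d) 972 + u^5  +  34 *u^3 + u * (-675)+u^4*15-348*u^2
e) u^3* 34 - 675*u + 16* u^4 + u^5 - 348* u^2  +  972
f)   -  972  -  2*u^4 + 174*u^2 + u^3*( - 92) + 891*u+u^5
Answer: e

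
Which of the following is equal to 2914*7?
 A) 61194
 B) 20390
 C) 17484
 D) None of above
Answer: D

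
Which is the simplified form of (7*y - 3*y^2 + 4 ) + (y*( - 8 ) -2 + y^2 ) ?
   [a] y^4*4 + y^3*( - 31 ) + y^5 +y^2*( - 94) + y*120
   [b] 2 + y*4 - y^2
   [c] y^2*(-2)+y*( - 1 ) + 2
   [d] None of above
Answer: c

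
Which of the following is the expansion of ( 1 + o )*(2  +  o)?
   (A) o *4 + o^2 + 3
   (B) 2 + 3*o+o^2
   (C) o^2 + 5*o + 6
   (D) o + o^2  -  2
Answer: B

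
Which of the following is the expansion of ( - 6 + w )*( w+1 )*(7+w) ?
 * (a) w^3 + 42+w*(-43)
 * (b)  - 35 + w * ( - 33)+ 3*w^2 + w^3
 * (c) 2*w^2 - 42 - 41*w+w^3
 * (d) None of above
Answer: c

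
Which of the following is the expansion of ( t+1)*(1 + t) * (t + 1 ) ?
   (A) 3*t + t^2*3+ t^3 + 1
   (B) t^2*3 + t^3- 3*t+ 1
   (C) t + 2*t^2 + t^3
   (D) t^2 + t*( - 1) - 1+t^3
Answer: A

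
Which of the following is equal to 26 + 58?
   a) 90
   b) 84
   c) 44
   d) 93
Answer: b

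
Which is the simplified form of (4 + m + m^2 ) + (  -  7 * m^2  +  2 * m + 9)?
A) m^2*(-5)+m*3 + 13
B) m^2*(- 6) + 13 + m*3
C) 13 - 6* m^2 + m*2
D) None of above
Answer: B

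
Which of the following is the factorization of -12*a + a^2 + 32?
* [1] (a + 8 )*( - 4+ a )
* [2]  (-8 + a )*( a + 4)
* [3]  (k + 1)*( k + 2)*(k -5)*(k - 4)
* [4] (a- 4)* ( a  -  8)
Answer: 4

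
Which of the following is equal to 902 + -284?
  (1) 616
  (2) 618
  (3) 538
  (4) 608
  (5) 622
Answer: 2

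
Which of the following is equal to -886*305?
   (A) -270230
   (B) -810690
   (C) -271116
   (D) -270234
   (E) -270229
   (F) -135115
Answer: A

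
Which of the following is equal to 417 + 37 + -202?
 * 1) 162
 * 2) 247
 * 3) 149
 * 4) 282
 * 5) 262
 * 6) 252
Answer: 6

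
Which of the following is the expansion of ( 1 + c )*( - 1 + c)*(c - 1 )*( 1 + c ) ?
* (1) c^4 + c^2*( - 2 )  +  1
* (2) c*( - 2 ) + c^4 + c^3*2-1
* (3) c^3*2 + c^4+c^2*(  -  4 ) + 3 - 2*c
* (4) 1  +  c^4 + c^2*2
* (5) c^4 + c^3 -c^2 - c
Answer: 1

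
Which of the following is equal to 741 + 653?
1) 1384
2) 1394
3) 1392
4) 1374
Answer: 2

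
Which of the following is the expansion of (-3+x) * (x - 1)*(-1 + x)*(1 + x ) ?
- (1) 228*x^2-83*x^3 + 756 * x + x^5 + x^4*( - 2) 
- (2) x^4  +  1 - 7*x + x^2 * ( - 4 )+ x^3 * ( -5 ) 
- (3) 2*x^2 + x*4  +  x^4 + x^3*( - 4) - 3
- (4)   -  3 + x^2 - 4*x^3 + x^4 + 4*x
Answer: 3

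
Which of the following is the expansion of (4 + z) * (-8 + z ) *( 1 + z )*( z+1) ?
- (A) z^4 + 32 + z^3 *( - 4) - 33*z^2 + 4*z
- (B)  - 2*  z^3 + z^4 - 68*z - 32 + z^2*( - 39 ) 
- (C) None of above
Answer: B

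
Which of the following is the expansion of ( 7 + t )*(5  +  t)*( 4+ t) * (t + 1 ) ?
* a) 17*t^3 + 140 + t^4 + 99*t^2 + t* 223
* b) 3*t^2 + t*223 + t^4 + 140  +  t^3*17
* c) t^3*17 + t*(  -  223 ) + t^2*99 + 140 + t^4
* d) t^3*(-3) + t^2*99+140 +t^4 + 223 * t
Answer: a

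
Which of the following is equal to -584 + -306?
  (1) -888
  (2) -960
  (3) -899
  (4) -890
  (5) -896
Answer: 4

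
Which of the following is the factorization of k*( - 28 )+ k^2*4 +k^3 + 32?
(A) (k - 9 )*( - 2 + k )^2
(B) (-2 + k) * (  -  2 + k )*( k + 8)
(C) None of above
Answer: B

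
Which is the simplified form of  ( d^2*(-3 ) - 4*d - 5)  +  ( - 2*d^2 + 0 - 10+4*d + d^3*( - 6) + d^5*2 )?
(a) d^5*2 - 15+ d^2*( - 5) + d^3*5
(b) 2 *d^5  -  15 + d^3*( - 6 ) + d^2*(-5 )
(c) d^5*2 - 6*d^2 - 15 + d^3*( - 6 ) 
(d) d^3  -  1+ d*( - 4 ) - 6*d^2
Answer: b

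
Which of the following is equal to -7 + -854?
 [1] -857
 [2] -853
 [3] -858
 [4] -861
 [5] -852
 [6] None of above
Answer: 4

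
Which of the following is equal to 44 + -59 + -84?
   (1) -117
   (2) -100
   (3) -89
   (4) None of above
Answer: 4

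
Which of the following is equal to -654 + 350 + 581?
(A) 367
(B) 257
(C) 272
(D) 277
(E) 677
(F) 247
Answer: D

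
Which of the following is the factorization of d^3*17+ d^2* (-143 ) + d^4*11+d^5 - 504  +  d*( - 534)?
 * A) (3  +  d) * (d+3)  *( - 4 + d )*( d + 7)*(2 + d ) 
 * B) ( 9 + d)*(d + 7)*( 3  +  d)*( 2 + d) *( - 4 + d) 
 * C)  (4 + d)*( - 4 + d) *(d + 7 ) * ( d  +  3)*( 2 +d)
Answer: A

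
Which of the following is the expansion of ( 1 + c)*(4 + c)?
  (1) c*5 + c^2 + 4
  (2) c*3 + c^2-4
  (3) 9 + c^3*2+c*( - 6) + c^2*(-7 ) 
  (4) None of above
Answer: 1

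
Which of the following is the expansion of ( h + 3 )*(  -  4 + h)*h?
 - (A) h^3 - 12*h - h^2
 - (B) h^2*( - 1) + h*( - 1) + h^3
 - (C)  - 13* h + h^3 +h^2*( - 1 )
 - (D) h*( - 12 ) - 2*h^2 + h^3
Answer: A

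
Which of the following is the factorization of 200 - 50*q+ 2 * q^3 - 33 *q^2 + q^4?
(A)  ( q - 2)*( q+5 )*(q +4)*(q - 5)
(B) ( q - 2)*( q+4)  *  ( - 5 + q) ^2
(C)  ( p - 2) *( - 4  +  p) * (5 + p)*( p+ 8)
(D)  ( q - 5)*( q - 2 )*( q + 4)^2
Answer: A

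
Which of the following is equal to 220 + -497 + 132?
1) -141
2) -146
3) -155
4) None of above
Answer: 4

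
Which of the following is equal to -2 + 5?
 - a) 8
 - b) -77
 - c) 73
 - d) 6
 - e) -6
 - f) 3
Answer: f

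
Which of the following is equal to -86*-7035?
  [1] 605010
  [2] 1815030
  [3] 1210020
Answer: 1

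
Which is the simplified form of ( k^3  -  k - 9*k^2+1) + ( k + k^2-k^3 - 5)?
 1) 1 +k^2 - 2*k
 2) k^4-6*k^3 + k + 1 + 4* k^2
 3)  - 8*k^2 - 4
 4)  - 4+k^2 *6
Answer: 3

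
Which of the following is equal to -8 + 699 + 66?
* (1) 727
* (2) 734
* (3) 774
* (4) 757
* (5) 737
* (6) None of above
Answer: 4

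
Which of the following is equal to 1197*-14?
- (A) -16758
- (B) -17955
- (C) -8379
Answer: A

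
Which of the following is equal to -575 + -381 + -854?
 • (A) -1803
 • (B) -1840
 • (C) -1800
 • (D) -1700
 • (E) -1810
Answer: E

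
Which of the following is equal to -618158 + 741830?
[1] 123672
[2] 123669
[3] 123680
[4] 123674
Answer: 1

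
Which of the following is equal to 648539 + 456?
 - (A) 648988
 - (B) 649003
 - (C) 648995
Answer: C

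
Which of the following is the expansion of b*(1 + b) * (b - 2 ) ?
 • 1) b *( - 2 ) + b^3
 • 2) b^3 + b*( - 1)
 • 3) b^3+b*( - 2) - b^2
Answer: 3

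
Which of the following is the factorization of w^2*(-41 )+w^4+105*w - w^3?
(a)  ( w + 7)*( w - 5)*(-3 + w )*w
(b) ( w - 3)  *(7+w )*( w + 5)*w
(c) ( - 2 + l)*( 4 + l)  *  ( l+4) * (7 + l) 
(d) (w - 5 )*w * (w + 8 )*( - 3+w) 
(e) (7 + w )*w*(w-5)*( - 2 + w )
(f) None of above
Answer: a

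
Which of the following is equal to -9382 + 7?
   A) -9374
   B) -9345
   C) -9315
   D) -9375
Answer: D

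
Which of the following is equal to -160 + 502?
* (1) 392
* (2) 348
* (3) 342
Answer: 3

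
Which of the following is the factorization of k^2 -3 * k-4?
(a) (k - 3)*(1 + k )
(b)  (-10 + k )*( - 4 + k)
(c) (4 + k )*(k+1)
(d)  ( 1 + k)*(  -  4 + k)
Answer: d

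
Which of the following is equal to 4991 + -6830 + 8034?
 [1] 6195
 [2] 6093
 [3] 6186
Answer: 1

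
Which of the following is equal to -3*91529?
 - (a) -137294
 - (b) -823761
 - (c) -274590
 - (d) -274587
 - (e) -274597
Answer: d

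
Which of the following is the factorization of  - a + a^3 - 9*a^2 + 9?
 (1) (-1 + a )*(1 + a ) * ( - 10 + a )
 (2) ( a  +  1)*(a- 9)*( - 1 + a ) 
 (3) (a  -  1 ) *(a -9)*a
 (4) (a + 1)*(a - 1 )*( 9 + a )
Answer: 2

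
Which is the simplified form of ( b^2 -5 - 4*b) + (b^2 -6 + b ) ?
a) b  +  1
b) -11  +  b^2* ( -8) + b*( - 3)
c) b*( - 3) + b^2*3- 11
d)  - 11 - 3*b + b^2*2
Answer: d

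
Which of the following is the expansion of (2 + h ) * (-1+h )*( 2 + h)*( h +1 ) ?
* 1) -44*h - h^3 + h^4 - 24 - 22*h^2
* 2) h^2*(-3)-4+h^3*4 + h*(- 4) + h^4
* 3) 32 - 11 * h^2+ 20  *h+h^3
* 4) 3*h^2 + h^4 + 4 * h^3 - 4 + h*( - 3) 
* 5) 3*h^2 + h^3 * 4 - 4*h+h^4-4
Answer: 5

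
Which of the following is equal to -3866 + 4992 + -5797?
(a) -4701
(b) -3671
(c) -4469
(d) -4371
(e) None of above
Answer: e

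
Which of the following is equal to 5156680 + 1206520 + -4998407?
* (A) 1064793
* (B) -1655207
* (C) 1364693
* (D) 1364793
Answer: D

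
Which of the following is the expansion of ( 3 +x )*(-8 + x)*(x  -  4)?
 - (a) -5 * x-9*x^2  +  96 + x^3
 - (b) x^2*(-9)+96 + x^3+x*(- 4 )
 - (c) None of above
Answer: b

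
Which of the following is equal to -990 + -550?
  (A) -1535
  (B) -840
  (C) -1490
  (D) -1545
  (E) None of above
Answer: E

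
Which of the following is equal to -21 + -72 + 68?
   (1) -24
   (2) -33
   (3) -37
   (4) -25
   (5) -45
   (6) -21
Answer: 4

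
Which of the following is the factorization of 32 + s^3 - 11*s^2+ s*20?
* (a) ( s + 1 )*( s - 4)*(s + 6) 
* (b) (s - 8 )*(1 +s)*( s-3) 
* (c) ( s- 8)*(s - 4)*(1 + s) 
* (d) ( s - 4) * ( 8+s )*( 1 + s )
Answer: c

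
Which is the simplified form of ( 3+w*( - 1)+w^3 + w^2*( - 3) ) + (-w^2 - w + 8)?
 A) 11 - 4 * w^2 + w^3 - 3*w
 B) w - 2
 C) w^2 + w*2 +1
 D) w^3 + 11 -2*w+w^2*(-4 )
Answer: D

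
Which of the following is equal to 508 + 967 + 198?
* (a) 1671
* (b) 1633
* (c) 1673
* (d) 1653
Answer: c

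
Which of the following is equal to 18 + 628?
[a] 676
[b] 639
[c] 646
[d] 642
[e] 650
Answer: c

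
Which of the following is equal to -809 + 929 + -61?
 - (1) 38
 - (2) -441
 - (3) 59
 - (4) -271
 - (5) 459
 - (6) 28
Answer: 3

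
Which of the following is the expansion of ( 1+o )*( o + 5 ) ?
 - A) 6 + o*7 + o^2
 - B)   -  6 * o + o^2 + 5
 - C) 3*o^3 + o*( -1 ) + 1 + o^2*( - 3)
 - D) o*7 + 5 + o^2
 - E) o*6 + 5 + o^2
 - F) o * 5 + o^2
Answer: E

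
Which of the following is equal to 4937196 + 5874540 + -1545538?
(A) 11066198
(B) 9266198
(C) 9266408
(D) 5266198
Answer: B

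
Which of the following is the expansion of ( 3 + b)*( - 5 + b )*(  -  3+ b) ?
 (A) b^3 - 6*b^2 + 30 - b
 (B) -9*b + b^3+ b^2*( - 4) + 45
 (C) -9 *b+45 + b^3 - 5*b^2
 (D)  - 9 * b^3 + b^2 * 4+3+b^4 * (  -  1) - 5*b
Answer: C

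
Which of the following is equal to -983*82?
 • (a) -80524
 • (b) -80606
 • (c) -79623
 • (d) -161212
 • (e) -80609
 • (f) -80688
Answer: b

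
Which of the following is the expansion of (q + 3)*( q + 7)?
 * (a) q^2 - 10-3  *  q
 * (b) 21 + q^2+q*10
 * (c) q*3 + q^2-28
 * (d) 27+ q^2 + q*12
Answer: b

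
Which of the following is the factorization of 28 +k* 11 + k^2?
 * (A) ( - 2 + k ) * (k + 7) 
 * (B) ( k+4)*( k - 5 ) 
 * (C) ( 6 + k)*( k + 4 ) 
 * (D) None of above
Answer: D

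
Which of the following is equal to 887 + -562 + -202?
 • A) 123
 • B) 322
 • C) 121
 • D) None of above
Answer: A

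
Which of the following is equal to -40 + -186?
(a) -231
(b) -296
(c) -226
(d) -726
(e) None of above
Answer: c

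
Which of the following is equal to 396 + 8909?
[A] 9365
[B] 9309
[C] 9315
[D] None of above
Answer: D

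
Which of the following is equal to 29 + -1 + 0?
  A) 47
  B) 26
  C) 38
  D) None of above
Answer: D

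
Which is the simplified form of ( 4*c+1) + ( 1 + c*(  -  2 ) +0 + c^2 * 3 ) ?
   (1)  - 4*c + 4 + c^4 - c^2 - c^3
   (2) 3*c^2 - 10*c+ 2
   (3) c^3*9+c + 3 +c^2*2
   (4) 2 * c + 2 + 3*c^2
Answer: 4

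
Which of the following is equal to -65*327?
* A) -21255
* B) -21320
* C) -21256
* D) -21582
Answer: A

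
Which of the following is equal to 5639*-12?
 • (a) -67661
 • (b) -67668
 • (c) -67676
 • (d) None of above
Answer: b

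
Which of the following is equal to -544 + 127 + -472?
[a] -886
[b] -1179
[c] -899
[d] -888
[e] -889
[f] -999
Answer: e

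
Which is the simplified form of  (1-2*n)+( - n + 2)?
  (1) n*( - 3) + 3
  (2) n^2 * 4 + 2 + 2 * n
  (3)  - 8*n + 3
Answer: 1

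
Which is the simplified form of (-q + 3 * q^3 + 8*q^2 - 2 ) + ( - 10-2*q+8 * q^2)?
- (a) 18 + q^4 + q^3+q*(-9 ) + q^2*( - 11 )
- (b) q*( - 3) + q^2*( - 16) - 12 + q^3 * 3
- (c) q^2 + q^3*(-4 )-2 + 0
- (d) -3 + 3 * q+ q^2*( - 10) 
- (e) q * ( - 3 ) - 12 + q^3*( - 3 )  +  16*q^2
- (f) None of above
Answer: f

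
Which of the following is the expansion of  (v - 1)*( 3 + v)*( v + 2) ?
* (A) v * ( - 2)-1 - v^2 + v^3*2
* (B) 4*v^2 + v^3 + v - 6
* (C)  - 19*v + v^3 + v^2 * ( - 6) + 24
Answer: B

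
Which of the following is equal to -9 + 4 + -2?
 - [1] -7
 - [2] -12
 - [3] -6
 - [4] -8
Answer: 1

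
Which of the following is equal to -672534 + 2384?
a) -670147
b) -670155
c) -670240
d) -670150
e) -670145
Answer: d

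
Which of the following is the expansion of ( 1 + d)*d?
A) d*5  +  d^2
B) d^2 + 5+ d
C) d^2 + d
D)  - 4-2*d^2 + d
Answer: C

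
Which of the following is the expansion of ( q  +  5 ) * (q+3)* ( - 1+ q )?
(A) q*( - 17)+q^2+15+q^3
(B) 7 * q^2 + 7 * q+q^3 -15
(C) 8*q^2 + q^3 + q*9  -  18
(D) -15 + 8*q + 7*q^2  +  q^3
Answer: B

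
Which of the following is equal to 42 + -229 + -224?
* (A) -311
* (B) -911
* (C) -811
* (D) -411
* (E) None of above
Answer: D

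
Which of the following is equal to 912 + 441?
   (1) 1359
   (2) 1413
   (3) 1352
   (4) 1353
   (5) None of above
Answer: 4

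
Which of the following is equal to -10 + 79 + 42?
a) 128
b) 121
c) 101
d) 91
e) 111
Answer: e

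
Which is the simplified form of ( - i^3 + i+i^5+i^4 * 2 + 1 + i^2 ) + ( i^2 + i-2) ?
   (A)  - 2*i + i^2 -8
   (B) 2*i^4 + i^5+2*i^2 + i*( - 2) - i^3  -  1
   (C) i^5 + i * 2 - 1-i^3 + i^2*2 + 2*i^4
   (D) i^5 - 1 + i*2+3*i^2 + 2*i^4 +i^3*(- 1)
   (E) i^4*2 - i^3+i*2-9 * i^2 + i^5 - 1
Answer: C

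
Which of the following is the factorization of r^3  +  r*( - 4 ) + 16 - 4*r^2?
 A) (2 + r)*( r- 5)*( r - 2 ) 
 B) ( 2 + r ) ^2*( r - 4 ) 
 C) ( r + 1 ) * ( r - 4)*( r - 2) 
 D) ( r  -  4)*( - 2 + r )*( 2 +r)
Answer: D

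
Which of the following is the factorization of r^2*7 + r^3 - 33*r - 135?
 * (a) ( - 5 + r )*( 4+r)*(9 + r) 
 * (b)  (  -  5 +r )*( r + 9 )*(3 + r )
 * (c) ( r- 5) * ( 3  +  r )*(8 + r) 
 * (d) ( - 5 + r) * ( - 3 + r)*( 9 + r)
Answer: b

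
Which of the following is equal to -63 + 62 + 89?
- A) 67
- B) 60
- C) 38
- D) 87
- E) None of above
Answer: E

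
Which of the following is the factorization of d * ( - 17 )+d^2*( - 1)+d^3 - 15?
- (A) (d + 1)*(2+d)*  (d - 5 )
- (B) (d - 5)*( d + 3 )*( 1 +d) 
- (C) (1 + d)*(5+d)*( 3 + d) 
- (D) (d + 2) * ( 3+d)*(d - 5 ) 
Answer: B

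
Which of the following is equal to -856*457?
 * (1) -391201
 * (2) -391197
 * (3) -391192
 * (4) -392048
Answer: 3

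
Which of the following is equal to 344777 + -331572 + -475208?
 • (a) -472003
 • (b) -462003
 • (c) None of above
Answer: b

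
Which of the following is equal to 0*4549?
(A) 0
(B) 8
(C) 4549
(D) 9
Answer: A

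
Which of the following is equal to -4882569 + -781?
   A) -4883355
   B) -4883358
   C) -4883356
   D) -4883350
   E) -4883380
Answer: D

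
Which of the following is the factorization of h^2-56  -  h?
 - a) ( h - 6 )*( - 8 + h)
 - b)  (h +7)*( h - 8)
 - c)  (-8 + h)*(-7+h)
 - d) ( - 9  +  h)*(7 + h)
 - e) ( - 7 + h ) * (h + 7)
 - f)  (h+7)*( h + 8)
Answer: b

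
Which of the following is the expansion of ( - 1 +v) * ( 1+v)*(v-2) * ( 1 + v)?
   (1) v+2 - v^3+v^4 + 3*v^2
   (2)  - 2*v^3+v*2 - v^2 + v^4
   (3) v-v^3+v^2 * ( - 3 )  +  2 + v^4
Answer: 3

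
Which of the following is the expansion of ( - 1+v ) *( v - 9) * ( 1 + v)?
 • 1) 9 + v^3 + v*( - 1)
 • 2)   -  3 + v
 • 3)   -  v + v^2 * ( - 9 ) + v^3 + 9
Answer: 3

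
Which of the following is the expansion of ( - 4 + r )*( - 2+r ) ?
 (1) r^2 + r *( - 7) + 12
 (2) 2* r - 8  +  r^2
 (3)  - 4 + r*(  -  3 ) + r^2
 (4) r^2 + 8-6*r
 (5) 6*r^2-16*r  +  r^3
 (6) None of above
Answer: 4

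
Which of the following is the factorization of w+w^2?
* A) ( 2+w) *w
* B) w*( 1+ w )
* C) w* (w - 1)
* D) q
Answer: B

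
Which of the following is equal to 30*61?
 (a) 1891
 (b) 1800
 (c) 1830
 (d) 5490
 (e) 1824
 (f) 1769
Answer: c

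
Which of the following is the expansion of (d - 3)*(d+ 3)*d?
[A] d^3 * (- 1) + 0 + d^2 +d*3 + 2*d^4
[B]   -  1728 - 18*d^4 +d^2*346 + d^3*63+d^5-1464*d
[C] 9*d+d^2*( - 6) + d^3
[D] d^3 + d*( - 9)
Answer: D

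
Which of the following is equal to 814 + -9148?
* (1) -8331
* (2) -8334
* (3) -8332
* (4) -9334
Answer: 2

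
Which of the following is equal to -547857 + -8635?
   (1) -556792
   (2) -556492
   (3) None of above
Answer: 2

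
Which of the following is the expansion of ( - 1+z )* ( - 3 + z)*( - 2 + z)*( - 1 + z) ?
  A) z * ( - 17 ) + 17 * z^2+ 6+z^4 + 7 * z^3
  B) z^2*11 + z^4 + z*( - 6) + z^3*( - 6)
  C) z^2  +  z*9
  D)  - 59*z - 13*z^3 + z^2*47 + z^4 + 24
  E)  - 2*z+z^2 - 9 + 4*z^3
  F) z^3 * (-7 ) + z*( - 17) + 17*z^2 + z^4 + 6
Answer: F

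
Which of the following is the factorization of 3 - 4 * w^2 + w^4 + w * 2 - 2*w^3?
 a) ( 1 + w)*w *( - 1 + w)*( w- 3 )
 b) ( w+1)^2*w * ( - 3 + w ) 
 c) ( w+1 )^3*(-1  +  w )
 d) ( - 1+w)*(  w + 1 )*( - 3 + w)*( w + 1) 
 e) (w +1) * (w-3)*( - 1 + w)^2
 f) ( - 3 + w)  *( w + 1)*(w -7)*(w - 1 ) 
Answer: d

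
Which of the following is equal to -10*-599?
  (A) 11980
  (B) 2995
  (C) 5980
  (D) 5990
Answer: D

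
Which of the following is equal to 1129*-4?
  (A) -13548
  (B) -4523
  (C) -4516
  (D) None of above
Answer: C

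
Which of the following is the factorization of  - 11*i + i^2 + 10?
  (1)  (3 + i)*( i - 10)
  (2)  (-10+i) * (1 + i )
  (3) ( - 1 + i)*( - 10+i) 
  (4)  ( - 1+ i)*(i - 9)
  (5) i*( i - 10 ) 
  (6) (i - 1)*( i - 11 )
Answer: 3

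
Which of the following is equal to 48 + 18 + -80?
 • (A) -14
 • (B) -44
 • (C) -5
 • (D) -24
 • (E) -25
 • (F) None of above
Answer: A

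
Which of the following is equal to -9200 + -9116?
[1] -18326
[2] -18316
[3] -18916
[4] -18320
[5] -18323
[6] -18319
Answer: 2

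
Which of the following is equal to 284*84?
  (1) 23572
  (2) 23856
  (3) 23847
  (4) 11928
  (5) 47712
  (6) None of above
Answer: 2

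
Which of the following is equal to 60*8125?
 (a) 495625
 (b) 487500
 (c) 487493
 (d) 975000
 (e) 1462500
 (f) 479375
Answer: b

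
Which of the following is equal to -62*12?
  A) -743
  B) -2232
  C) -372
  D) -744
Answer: D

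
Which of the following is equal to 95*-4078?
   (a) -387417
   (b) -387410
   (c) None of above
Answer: b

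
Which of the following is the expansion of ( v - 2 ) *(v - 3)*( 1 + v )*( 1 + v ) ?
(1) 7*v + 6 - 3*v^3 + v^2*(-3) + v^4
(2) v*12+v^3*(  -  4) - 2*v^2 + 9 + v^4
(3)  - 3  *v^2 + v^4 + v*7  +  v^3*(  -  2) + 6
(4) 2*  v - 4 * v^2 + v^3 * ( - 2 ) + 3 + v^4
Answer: 1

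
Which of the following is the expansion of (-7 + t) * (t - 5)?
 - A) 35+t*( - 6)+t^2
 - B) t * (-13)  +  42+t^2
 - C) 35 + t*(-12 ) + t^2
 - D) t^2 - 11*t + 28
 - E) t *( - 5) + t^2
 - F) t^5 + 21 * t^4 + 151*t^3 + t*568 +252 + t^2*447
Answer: C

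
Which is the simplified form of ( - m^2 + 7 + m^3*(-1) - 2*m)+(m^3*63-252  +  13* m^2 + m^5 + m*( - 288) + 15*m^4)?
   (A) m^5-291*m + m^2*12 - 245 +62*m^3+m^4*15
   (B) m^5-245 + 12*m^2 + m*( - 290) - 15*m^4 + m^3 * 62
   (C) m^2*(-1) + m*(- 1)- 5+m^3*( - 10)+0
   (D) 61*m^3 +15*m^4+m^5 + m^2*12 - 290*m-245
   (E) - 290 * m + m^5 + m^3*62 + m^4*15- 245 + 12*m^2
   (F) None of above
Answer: E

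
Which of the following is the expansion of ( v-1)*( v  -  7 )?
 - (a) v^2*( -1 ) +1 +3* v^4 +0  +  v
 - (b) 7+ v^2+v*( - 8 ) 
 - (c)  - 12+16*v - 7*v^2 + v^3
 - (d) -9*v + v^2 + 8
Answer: b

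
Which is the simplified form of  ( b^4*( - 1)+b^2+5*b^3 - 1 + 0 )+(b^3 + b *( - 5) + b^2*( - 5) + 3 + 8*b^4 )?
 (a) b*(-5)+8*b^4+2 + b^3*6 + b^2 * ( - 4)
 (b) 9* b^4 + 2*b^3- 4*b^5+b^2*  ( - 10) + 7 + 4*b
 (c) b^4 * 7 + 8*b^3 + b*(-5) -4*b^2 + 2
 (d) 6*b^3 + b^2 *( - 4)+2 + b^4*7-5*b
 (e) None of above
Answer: d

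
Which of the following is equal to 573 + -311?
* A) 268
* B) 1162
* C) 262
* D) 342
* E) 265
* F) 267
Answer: C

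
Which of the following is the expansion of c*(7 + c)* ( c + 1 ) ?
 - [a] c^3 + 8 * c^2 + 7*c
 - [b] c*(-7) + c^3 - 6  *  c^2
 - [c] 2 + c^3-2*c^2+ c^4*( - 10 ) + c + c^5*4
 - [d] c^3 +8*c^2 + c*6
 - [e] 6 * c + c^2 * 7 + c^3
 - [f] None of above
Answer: a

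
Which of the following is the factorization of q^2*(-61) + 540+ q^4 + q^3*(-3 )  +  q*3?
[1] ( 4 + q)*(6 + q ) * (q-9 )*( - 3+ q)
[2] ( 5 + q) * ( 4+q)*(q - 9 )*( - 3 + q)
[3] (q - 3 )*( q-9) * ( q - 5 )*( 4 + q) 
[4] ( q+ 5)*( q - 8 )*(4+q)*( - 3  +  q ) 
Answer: 2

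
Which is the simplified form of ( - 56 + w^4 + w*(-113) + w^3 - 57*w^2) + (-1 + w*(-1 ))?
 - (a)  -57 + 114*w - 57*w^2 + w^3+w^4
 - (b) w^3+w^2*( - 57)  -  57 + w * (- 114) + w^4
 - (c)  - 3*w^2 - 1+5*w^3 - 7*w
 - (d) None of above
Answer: b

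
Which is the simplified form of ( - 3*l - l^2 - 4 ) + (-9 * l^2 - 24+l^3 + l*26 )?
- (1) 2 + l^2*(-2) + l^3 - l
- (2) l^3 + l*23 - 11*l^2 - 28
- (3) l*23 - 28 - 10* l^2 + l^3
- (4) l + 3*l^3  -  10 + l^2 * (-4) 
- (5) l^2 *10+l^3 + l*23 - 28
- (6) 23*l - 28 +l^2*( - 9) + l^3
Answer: 3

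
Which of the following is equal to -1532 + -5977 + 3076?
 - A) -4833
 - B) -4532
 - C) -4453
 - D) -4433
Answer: D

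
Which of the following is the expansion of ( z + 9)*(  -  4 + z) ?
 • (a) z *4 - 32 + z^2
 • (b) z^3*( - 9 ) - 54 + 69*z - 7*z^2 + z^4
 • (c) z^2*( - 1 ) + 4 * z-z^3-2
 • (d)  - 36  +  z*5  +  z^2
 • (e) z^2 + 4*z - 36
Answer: d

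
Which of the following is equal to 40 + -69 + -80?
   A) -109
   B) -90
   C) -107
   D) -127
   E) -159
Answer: A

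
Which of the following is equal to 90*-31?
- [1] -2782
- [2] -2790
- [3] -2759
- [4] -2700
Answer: 2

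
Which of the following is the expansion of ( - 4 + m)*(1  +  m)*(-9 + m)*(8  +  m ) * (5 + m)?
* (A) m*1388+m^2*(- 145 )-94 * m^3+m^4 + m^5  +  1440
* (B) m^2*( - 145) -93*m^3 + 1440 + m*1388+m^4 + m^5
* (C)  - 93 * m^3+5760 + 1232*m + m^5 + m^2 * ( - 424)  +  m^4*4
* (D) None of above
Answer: B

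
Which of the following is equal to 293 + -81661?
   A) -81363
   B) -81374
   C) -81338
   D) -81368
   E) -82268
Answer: D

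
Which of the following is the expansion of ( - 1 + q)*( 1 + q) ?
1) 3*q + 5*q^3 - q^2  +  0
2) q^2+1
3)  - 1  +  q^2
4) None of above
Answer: 3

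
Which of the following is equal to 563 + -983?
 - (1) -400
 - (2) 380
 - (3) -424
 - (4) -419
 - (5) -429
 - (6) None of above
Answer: 6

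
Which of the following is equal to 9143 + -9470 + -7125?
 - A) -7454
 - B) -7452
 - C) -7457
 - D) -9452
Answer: B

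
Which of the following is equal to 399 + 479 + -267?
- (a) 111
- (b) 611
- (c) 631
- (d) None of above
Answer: b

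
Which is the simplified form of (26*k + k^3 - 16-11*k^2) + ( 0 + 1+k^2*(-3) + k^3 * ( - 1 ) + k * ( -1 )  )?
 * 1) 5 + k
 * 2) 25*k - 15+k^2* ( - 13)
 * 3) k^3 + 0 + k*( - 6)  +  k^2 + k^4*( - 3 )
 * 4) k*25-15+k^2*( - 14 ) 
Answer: 4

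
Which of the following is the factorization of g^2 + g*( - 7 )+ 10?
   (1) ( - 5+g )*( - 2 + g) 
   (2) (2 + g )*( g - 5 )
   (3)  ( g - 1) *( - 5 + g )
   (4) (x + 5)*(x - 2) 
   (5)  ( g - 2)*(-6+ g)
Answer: 1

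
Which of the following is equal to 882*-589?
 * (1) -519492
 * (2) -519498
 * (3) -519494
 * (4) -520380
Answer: 2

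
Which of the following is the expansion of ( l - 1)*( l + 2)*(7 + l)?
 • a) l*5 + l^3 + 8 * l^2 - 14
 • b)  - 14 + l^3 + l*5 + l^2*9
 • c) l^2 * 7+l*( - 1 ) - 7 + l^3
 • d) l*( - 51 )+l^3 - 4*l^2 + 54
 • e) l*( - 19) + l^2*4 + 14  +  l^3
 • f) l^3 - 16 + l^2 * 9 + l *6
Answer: a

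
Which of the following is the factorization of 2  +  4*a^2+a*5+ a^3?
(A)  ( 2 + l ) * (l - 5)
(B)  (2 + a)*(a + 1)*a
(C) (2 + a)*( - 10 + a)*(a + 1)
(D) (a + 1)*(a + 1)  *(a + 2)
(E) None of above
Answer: D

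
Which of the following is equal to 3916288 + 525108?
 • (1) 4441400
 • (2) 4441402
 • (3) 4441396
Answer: 3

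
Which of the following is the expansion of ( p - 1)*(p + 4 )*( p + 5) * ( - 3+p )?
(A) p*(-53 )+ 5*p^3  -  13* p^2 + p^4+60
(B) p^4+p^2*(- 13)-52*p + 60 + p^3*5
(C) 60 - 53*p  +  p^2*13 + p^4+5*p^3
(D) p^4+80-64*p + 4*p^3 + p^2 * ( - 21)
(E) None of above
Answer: A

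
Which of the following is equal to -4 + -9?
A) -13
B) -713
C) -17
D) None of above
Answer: A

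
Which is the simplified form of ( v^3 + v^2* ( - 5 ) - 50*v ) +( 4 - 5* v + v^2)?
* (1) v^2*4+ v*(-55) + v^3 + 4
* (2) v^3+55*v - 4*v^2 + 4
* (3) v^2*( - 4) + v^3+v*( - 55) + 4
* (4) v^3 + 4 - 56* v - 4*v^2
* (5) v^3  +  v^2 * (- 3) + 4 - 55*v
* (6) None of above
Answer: 3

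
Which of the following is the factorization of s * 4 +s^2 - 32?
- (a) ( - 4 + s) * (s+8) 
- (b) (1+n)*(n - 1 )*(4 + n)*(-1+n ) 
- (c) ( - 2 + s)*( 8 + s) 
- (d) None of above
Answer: a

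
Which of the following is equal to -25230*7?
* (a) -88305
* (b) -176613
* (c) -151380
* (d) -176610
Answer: d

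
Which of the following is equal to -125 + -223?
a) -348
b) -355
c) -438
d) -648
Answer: a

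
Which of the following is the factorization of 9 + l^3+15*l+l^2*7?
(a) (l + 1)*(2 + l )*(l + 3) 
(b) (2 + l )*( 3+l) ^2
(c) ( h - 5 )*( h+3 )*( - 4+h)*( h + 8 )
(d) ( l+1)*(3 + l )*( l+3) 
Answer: d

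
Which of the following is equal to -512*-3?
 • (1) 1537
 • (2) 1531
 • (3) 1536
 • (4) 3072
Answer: 3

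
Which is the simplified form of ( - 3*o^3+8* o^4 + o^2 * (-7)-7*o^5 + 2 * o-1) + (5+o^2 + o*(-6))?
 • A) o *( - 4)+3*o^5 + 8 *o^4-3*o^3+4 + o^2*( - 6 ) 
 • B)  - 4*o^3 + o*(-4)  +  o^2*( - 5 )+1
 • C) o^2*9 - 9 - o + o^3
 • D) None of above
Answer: D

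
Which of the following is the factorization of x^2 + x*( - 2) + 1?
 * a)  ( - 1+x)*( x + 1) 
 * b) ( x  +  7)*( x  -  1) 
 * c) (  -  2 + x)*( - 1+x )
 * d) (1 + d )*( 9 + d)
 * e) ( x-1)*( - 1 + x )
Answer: e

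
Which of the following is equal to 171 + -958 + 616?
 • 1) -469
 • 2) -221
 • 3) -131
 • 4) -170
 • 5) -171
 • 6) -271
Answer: 5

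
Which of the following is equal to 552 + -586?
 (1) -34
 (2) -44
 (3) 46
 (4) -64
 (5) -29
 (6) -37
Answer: 1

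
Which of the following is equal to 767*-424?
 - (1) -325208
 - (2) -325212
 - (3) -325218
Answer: 1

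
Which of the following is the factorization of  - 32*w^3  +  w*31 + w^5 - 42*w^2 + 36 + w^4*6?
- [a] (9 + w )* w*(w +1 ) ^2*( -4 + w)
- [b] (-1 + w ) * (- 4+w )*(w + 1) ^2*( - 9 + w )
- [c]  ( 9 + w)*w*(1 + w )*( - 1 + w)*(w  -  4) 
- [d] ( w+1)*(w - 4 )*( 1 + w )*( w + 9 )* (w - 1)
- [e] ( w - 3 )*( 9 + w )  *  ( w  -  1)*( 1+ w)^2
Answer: d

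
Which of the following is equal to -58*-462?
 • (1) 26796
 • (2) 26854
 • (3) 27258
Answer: 1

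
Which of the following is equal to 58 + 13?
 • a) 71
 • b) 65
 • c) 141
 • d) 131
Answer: a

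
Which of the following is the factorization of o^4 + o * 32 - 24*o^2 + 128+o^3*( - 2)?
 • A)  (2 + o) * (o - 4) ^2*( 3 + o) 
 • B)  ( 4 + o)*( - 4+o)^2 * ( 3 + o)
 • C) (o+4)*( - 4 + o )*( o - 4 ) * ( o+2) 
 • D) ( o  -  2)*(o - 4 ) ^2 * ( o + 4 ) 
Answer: C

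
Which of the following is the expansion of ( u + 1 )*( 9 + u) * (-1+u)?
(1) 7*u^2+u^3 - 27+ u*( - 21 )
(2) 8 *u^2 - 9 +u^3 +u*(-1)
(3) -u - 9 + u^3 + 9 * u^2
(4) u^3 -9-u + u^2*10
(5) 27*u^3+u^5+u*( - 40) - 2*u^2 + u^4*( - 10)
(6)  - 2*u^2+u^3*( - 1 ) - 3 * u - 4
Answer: 3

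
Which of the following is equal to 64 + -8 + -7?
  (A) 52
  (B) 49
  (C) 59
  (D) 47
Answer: B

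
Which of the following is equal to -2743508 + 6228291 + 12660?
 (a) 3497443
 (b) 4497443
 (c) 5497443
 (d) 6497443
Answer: a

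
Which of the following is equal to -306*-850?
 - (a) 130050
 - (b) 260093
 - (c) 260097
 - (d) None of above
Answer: d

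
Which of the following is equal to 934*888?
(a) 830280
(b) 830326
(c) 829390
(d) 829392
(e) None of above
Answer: d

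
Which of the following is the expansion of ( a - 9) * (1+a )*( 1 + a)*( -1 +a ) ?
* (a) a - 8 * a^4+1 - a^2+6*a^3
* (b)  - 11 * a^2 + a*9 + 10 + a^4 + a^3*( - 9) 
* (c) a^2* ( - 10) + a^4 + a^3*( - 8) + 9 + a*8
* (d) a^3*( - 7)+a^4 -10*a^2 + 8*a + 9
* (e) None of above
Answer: c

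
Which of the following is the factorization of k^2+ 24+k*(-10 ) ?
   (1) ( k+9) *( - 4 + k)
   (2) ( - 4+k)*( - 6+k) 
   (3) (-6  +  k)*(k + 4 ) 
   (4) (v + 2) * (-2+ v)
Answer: 2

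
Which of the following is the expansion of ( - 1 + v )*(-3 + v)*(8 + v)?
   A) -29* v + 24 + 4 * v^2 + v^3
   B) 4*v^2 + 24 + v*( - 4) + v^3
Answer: A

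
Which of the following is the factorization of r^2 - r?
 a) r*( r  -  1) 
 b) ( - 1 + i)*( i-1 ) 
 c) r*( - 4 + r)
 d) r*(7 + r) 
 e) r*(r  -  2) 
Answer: a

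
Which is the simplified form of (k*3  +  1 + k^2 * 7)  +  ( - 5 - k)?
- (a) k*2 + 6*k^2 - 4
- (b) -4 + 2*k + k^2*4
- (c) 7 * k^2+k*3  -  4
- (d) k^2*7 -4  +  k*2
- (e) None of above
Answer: d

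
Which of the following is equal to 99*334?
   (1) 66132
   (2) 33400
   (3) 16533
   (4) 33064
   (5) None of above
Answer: 5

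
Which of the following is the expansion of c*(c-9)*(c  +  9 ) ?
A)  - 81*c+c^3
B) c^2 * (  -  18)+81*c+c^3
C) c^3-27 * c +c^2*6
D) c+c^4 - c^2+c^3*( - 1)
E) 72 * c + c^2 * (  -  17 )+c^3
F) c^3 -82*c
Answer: A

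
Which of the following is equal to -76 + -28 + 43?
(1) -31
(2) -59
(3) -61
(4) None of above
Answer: 3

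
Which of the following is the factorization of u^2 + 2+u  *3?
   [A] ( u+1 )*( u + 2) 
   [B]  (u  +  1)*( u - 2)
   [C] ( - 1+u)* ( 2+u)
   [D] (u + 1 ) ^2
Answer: A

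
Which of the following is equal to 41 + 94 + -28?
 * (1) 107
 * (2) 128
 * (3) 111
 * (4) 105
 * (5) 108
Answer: 1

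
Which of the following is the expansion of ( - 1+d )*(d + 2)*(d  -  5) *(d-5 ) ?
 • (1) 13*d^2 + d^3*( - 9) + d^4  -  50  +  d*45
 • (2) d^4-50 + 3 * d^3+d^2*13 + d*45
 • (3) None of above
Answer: 1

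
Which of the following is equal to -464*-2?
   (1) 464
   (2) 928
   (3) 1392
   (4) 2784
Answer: 2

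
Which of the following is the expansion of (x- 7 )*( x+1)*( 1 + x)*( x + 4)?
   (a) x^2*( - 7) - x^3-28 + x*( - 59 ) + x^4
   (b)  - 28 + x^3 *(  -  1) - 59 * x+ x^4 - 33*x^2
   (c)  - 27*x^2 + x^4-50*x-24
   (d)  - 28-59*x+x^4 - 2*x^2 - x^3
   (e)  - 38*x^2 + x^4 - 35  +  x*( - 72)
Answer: b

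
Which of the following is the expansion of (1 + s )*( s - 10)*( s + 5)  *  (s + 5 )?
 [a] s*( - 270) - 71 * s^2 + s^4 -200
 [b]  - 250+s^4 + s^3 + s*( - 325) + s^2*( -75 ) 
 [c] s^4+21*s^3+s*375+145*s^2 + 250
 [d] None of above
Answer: b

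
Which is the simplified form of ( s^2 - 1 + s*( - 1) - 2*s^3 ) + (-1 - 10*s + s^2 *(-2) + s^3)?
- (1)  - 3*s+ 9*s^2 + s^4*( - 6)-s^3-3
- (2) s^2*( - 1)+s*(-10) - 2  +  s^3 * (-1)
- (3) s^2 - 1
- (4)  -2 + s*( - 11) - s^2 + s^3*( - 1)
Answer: 4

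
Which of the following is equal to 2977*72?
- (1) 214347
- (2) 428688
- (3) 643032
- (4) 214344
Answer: 4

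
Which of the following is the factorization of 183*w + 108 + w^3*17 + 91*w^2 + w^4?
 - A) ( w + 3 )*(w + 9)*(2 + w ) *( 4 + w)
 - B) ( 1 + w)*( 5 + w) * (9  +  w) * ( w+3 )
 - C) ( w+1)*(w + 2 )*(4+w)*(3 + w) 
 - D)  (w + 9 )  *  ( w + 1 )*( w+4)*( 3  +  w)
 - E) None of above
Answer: D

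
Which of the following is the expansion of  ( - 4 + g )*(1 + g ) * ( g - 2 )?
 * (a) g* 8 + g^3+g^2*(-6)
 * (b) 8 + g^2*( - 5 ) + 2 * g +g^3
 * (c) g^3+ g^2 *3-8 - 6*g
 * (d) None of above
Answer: b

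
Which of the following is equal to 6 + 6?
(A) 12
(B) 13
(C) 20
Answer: A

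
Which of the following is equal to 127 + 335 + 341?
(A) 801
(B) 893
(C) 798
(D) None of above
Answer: D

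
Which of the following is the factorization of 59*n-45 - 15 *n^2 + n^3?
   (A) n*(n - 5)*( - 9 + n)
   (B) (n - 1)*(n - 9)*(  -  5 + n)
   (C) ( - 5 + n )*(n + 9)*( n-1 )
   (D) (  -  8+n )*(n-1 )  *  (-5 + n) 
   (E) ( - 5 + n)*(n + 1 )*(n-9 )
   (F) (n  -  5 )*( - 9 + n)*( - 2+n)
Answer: B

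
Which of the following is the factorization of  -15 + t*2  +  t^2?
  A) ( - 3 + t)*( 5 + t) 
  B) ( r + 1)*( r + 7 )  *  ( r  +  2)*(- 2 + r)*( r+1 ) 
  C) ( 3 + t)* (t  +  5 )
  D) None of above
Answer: A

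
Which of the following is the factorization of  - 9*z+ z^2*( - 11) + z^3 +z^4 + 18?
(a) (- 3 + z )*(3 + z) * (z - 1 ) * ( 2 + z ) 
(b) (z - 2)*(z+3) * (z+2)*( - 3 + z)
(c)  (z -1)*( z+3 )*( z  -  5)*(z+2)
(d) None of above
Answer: a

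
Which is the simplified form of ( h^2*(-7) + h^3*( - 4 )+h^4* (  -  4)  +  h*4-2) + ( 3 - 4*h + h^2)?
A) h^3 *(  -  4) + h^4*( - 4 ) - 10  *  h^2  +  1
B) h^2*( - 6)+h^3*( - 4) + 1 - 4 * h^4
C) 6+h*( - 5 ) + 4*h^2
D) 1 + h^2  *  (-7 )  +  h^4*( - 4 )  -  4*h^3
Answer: B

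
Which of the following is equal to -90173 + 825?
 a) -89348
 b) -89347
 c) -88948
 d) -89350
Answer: a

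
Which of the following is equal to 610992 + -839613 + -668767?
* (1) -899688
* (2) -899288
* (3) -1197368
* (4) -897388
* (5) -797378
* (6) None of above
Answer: 4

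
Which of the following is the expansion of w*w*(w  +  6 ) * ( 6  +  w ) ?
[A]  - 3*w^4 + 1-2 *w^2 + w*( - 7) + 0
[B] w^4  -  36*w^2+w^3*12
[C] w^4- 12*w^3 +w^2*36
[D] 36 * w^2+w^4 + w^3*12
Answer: D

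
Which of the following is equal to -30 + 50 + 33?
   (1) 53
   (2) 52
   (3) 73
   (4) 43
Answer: 1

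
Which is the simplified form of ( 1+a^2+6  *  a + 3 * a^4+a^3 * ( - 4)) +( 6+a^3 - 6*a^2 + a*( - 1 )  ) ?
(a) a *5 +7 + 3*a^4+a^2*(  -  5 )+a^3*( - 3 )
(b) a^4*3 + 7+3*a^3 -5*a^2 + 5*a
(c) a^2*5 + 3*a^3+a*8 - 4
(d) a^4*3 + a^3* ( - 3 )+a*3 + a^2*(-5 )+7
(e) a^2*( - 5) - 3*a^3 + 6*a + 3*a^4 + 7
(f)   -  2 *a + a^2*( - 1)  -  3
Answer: a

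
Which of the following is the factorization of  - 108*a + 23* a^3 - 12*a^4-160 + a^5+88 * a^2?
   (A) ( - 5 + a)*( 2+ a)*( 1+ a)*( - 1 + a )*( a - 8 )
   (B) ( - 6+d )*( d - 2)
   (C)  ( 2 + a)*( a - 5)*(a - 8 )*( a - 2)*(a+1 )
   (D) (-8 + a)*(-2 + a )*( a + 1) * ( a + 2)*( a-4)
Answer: C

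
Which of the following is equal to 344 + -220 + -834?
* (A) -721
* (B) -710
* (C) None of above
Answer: B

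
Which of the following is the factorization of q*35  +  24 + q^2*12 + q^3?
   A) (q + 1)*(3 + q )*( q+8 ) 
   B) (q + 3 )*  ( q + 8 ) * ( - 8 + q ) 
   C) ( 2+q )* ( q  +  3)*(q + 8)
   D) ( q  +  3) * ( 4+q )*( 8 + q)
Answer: A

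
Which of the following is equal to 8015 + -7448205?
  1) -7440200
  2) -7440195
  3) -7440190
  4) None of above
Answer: 3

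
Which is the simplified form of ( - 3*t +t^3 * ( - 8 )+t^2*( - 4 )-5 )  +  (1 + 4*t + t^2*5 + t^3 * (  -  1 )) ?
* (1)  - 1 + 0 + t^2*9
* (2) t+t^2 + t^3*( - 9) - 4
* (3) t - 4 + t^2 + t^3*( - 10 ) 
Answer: 2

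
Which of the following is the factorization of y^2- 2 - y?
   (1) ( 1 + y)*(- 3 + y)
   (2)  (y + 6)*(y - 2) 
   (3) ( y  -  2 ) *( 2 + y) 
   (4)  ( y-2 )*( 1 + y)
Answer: 4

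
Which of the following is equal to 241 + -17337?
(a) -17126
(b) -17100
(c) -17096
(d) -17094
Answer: c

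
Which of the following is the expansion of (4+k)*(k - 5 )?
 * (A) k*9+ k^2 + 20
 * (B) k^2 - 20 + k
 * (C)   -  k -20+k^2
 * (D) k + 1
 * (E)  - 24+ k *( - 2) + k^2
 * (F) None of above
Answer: C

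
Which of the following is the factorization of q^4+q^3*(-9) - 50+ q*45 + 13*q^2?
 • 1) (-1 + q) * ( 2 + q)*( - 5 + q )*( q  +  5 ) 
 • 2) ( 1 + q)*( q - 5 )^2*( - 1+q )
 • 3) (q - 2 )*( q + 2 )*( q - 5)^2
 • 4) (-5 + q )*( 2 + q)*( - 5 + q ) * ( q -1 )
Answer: 4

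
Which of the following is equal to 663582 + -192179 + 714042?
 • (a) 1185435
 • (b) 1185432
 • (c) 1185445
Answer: c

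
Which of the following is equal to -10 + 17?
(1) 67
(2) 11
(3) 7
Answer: 3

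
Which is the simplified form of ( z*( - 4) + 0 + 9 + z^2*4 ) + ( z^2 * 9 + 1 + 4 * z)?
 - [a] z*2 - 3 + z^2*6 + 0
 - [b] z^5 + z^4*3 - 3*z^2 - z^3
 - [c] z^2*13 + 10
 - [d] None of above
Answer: c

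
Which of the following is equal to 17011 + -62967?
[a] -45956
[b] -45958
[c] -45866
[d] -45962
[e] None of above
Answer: a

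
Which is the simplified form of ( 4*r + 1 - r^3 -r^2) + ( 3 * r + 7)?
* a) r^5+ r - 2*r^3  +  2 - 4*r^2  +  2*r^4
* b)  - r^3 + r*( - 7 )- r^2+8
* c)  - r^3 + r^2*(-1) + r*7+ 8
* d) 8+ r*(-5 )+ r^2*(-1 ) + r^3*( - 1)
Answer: c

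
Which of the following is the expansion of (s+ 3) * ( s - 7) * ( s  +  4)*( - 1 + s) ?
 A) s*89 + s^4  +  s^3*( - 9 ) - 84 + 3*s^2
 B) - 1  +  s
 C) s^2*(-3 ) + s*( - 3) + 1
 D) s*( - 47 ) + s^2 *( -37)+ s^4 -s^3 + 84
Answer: D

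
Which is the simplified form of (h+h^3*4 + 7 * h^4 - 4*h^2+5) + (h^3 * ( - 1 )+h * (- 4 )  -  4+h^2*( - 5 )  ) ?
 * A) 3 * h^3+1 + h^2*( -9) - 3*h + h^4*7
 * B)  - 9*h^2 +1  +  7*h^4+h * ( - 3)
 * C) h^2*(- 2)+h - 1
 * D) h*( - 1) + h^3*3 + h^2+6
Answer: A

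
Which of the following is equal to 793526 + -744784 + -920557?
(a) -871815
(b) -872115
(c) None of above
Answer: a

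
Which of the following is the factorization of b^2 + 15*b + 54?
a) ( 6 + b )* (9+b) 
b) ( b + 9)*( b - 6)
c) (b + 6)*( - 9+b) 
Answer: a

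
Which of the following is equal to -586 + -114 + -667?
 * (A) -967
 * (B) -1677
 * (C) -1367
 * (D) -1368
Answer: C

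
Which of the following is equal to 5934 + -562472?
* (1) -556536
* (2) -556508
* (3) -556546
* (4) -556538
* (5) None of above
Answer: 4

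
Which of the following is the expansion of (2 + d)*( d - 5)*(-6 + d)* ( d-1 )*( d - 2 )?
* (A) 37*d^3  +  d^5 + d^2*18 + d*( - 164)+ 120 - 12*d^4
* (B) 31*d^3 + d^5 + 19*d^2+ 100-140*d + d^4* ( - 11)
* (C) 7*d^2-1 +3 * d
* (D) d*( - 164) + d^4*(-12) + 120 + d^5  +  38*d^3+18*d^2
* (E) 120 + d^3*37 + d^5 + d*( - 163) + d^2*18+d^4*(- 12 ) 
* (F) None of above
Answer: A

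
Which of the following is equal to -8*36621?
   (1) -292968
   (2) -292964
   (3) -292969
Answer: 1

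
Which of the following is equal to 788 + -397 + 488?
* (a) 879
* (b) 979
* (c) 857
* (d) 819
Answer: a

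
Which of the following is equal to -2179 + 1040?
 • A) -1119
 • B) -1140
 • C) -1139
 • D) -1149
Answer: C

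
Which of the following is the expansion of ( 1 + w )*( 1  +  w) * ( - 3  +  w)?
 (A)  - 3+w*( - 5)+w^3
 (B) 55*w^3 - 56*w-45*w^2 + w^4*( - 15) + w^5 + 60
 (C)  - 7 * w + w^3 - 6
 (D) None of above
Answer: D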